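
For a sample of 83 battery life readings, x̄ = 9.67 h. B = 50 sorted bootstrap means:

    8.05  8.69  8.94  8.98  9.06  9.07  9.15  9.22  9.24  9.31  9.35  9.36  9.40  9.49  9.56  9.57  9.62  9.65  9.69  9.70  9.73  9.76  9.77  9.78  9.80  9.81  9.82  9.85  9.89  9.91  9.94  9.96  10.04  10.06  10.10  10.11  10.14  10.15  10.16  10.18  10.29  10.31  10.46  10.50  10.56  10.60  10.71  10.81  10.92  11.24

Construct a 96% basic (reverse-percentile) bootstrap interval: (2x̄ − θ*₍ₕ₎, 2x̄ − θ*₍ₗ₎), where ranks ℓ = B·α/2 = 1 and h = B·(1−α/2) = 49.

Percentile endpoints at ranks 1 and 49: θ*₍1₎ = 8.05, θ*₍49₎ = 10.92.
Basic interval reflects these around x̄:
  lower = 2 × 9.67 − 10.92 = 8.42
  upper = 2 × 9.67 − 8.05 = 11.29

(8.42, 11.29)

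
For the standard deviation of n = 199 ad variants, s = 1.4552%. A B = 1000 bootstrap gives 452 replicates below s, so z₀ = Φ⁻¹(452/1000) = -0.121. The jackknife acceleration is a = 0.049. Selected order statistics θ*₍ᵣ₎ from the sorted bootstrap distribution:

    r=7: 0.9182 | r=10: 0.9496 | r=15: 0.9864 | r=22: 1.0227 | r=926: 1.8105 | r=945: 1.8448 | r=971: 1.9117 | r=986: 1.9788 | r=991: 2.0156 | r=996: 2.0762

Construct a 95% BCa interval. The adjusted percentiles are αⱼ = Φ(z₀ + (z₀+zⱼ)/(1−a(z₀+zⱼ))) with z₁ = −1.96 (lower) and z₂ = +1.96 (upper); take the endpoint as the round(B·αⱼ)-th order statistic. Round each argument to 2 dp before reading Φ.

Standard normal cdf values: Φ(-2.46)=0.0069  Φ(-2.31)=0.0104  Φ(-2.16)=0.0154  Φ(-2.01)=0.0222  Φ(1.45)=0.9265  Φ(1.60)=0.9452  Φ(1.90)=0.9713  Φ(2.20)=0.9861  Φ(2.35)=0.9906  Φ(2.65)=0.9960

(1.0227, 1.9117)

Lower: z₀ + z₁ = -0.121 + (-1.960) = -2.081; 1 − a(z₀+z₁) = 1 − (0.049)(-2.081) = 1.1020; argument = -0.121 + (-2.081)/1.1020 = -2.0094 → -2.01.
α₁ = Φ(-2.01) = 0.0222; rank = round(1000 × 0.0222) = 22; θ*₍22₎ = 1.0227.
Upper: z₀ + z₂ = 1.839; 1 − a(z₀+z₂) = 0.9099; argument = 1.9001 → 1.90; α₂ = 0.9713; rank = 971; θ*₍971₎ = 1.9117.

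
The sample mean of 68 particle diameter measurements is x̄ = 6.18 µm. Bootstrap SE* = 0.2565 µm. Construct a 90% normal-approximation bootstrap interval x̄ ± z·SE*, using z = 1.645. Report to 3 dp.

(5.758, 6.602)

Margin = 1.645 × 0.2565 = 0.4219
Interval: 6.18 ± 0.4219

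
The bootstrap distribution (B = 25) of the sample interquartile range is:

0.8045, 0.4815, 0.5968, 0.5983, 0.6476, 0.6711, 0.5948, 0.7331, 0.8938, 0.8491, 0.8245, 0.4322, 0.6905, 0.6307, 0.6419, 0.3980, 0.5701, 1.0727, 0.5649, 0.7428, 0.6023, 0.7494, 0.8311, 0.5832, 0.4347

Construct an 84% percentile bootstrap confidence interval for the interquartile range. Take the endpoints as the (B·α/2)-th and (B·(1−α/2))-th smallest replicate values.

Sorted replicates: 0.3980, 0.4322, 0.4347, 0.4815, 0.5649, 0.5701, 0.5832, 0.5948, 0.5968, 0.5983, 0.6023, 0.6307, 0.6419, 0.6476, 0.6711, 0.6905, 0.7331, 0.7428, 0.7494, 0.8045, 0.8245, 0.8311, 0.8491, 0.8938, 1.0727
α = 0.16; lower rank = 25 × 0.080 = 2; upper rank = 25 × 0.920 = 23.
The 2nd smallest replicate is 0.4322; the 23rd is 0.8491.

(0.4322, 0.8491)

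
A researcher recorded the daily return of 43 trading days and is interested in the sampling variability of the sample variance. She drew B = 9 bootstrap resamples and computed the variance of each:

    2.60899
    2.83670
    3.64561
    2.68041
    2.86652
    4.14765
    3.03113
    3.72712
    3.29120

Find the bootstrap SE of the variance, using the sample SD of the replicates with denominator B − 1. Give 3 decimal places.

Bootstrap SE is the standard deviation of the 9 replicate variances.
Mean of replicates: (2.60899 + 2.83670 + 3.64561 + 2.68041 + 2.86652 + 4.14765 + 3.03113 + 3.72712 + 3.29120) / 9 = 28.835330 / 9 = 3.203926
Sum of squared deviations: (−0.594936)² + (−0.367226)² + (+0.441684)² + (−0.523516)² + (−0.337406)² + (+0.943724)² + (−0.172796)² + (+0.523194)² + (+0.087274)² = 2.273623
Variance = 2.273623 / 8 = 0.284203
SE* = √0.284203

SE* = 0.533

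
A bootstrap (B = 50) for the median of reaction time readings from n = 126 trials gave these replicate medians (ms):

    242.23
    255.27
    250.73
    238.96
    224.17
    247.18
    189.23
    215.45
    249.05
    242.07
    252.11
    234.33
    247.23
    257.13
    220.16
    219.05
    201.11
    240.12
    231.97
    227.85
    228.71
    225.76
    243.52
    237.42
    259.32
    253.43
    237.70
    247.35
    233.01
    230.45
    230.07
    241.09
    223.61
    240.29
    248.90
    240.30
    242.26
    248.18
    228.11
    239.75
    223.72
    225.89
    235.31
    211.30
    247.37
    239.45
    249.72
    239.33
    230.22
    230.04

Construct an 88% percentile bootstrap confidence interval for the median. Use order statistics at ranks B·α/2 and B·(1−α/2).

Sorted replicates: 189.23, 201.11, 211.30, 215.45, 219.05, 220.16, 223.61, 223.72, 224.17, 225.76, 225.89, 227.85, 228.11, 228.71, 230.04, 230.07, 230.22, 230.45, 231.97, 233.01, 234.33, 235.31, 237.42, 237.70, 238.96, 239.33, 239.45, 239.75, 240.12, 240.29, 240.30, 241.09, 242.07, 242.23, 242.26, 243.52, 247.18, 247.23, 247.35, 247.37, 248.18, 248.90, 249.05, 249.72, 250.73, 252.11, 253.43, 255.27, 257.13, 259.32
α = 0.12; lower rank = 50 × 0.060 = 3; upper rank = 50 × 0.940 = 47.
The 3rd smallest replicate is 211.30; the 47th is 253.43.

(211.30, 253.43)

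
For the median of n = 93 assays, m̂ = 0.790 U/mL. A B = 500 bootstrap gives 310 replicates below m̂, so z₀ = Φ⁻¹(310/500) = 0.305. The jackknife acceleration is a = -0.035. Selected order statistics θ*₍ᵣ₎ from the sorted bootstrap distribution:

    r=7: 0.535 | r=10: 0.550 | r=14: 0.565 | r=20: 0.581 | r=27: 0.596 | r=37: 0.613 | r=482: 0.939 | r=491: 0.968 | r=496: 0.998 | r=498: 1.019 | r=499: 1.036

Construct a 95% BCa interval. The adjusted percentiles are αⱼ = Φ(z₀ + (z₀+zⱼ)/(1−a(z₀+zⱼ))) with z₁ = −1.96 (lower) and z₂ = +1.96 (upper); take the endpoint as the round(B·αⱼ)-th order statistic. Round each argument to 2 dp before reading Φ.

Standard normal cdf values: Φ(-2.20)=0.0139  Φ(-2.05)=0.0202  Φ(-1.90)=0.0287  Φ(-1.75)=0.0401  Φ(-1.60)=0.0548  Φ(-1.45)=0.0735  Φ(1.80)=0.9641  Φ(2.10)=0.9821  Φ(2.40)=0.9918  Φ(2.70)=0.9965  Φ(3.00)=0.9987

(0.613, 0.998)

Lower: z₀ + z₁ = 0.305 + (-1.960) = -1.655; 1 − a(z₀+z₁) = 1 − (-0.035)(-1.655) = 0.9421; argument = 0.305 + (-1.655)/0.9421 = -1.4518 → -1.45.
α₁ = Φ(-1.45) = 0.0735; rank = round(500 × 0.0735) = 37; θ*₍37₎ = 0.613.
Upper: z₀ + z₂ = 2.265; 1 − a(z₀+z₂) = 1.0793; argument = 2.4036 → 2.40; α₂ = 0.9918; rank = 496; θ*₍496₎ = 0.998.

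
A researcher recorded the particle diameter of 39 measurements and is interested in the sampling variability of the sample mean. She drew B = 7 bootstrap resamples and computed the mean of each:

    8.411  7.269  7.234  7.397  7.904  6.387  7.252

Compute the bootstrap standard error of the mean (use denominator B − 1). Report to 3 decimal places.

Bootstrap SE is the standard deviation of the 7 replicate means.
Mean of replicates: (8.411 + 7.269 + 7.234 + 7.397 + 7.904 + 6.387 + 7.252) / 7 = 51.8540 / 7 = 7.4077
Sum of squared deviations: (+1.0033)² + (−0.1387)² + (−0.1737)² + (−0.0107)² + (+0.4963)² + (−1.0207)² + (−0.1557)² = 2.3685
Variance = 2.3685 / 6 = 0.3948
SE* = √0.3948

SE* = 0.628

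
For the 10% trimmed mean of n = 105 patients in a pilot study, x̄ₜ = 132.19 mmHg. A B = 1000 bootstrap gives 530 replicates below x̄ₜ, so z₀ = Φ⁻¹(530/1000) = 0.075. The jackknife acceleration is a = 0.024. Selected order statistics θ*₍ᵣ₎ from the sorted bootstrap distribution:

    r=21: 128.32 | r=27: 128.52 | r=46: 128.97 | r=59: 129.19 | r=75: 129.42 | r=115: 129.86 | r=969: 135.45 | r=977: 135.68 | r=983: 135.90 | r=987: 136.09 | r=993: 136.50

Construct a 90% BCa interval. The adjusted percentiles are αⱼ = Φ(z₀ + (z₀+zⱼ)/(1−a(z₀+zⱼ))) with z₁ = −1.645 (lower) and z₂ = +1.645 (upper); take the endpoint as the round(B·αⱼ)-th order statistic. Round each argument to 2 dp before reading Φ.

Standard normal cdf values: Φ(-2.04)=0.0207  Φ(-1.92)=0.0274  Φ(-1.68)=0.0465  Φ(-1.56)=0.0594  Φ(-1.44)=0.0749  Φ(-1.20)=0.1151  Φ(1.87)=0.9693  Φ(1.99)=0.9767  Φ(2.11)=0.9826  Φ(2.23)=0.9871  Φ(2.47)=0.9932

(129.42, 135.45)

Lower: z₀ + z₁ = 0.075 + (-1.645) = -1.570; 1 − a(z₀+z₁) = 1 − (0.024)(-1.570) = 1.0377; argument = 0.075 + (-1.570)/1.0377 = -1.4380 → -1.44.
α₁ = Φ(-1.44) = 0.0749; rank = round(1000 × 0.0749) = 75; θ*₍75₎ = 129.42.
Upper: z₀ + z₂ = 1.720; 1 − a(z₀+z₂) = 0.9587; argument = 1.8691 → 1.87; α₂ = 0.9693; rank = 969; θ*₍969₎ = 135.45.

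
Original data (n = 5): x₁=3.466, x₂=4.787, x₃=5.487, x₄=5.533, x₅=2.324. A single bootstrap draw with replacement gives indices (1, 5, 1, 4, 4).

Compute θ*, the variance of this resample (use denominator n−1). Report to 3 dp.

Resample values: 3.466, 2.324, 3.466, 5.533, 5.533.
Mean = 4.0644; sum of squared deviations = 8.0587
s² = 8.0587 / 4 = 2.0147

θ* = 2.015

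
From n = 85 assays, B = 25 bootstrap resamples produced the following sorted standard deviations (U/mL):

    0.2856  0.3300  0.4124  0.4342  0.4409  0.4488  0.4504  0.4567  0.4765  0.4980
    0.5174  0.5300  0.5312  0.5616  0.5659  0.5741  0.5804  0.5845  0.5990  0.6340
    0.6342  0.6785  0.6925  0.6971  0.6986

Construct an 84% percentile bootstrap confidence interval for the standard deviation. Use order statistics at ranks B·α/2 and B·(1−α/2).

α = 0.16; lower rank = 25 × 0.080 = 2; upper rank = 25 × 0.920 = 23.
The 2nd smallest replicate is 0.3300; the 23rd is 0.6925.

(0.3300, 0.6925)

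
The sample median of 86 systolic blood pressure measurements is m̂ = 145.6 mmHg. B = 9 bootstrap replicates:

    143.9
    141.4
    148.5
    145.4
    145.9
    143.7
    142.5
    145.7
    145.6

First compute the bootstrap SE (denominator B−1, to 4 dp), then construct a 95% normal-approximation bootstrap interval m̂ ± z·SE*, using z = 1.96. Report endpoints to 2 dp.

Mean of replicates = 144.7333; sum of squared deviations = 35.5400; SE* = √(35.5400/8) = 2.1077
Margin = 1.96 × 2.1077 = 4.131
Interval: 145.6 ± 4.131

(141.47, 149.73)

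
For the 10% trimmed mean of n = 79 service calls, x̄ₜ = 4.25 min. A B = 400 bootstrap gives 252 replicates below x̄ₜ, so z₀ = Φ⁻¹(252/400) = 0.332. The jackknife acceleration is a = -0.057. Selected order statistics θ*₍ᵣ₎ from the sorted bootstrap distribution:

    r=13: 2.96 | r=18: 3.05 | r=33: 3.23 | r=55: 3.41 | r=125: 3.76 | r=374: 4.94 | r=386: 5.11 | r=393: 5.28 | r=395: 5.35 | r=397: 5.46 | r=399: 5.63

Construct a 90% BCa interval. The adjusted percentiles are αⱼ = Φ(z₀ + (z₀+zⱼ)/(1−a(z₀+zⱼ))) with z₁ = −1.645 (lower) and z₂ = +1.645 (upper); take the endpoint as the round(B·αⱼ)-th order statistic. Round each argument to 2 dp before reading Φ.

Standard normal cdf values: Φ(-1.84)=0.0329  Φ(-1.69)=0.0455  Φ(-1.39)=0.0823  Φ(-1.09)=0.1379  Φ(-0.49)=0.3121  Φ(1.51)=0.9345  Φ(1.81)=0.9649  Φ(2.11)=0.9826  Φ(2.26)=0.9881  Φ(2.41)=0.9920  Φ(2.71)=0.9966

(3.41, 5.28)

Lower: z₀ + z₁ = 0.332 + (-1.645) = -1.313; 1 − a(z₀+z₁) = 1 − (-0.057)(-1.313) = 0.9252; argument = 0.332 + (-1.313)/0.9252 = -1.0872 → -1.09.
α₁ = Φ(-1.09) = 0.1379; rank = round(400 × 0.1379) = 55; θ*₍55₎ = 3.41.
Upper: z₀ + z₂ = 1.977; 1 − a(z₀+z₂) = 1.1127; argument = 2.1088 → 2.11; α₂ = 0.9826; rank = 393; θ*₍393₎ = 5.28.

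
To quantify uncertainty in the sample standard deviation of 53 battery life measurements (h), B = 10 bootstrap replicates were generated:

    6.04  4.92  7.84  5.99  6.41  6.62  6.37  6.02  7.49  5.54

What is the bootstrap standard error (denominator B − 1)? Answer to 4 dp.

Bootstrap SE is the standard deviation of the 10 replicate standard deviations.
Mean of replicates: (6.04 + 4.92 + 7.84 + 5.99 + 6.41 + 6.62 + 6.37 + 6.02 + 7.49 + 5.54) / 10 = 63.24000 / 10 = 6.32400
Sum of squared deviations: (−0.28400)² + (−1.40400)² + (+1.51600)² + (−0.33400)² + (+0.08600)² + (+0.29600)² + (+0.04600)² + (−0.30400)² + (+1.16600)² + (−0.78400)² = 6.62544
Variance = 6.62544 / 9 = 0.73616
SE* = √0.73616

SE* = 0.8580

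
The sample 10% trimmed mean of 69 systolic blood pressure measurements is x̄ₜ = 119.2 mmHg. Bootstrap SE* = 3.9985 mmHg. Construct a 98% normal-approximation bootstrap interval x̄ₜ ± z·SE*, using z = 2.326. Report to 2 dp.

(109.90, 128.50)

Margin = 2.326 × 3.9985 = 9.301
Interval: 119.2 ± 9.301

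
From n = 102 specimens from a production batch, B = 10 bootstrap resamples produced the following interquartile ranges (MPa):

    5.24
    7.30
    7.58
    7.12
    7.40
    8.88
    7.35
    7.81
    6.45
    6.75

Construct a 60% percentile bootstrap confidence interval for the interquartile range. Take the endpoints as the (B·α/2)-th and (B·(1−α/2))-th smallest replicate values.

Sorted replicates: 5.24, 6.45, 6.75, 7.12, 7.30, 7.35, 7.40, 7.58, 7.81, 8.88
α = 0.40; lower rank = 10 × 0.200 = 2; upper rank = 10 × 0.800 = 8.
The 2nd smallest replicate is 6.45; the 8th is 7.58.

(6.45, 7.58)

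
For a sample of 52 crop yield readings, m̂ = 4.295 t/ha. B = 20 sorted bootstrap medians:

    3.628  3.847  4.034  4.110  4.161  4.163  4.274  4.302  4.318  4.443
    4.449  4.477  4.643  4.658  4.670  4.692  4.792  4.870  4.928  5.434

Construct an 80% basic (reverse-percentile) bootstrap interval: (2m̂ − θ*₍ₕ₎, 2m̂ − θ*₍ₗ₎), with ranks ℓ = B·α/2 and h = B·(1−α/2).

Percentile endpoints at ranks 2 and 18: θ*₍2₎ = 3.847, θ*₍18₎ = 4.870.
Basic interval reflects these around m̂:
  lower = 2 × 4.295 − 4.870 = 3.720
  upper = 2 × 4.295 − 3.847 = 4.743

(3.720, 4.743)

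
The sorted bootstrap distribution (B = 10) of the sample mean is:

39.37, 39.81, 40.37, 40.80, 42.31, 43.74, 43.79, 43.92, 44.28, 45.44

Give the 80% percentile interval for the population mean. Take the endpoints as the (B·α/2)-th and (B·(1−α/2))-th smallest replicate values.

α = 0.20; lower rank = 10 × 0.100 = 1; upper rank = 10 × 0.900 = 9.
The 1st smallest replicate is 39.37; the 9th is 44.28.

(39.37, 44.28)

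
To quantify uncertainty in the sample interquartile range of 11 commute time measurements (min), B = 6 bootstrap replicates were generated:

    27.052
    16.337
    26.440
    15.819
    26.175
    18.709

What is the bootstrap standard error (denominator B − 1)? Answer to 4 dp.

Bootstrap SE is the standard deviation of the 6 replicate interquartile ranges.
Mean of replicates: (27.052 + 16.337 + 26.440 + 15.819 + 26.175 + 18.709) / 6 = 130.53200 / 6 = 21.75533
Sum of squared deviations: (+5.29667)² + (−5.41833)² + (+4.68467)² + (−5.93633)² + (+4.41967)² + (−3.04633)² = 143.41277
Variance = 143.41277 / 5 = 28.68255
SE* = √28.68255

SE* = 5.3556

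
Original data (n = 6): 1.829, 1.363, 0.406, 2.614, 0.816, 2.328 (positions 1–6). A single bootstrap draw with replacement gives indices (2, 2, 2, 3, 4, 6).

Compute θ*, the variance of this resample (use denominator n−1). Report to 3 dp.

θ* = 0.630

Resample values: 1.363, 1.363, 1.363, 0.406, 2.614, 2.328.
Mean = 1.5728; sum of squared deviations = 3.1479
s² = 3.1479 / 5 = 0.6296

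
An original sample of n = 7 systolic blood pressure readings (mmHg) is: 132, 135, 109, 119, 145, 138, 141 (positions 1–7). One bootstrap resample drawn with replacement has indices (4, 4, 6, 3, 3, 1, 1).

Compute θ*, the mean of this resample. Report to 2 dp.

θ* = 122.57

Resample values: 119, 119, 138, 109, 109, 132, 132.
Mean = (119 + 119 + 138 + 109 + 109 + 132 + 132) / 7 = 858.0 / 7 = 122.57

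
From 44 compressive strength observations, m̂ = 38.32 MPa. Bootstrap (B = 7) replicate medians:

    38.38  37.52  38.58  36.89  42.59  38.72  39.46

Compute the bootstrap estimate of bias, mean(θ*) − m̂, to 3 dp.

bias = +0.557

mean(θ*) = (38.38 + 37.52 + 38.58 + 36.89 + 42.59 + 38.72 + 39.46) / 7 = 38.8771
bias = 38.8771 − 38.32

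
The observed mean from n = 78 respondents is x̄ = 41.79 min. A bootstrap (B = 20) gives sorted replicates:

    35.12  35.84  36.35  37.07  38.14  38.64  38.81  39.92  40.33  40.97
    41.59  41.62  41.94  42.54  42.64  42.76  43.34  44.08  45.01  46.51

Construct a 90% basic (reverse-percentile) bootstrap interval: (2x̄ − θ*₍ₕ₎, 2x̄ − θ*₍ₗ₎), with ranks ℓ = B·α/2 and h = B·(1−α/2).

Percentile endpoints at ranks 1 and 19: θ*₍1₎ = 35.12, θ*₍19₎ = 45.01.
Basic interval reflects these around x̄:
  lower = 2 × 41.79 − 45.01 = 38.57
  upper = 2 × 41.79 − 35.12 = 48.46

(38.57, 48.46)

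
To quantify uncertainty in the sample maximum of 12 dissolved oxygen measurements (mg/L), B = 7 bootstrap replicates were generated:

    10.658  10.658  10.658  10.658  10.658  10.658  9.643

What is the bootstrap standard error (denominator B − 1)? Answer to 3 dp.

Bootstrap SE is the standard deviation of the 7 replicate maximums.
Mean of replicates: (10.658 + 10.658 + 10.658 + 10.658 + 10.658 + 10.658 + 9.643) / 7 = 73.5910 / 7 = 10.5130
Sum of squared deviations: (+0.1450)² + (+0.1450)² + (+0.1450)² + (+0.1450)² + (+0.1450)² + (+0.1450)² + (−0.8700)² = 0.8830
Variance = 0.8830 / 6 = 0.1472
SE* = √0.1472

SE* = 0.384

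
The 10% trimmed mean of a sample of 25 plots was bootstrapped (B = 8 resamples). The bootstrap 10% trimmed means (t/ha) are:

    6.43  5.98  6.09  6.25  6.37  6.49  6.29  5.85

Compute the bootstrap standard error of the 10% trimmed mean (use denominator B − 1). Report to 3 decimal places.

SE* = 0.226

Bootstrap SE is the standard deviation of the 8 replicate 10% trimmed means.
Mean of replicates: (6.43 + 5.98 + 6.09 + 6.25 + 6.37 + 6.49 + 6.29 + 5.85) / 8 = 49.7500 / 8 = 6.2188
Sum of squared deviations: (+0.2112)² + (−0.2387)² + (−0.1288)² + (+0.0312)² + (+0.1513)² + (+0.2713)² + (+0.0713)² + (−0.3688)² = 0.3567
Variance = 0.3567 / 7 = 0.0510
SE* = √0.0510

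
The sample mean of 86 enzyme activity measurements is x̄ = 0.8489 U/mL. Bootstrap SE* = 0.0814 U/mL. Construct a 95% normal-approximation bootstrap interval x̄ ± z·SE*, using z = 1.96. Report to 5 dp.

(0.68936, 1.00844)

Margin = 1.96 × 0.0814 = 0.159544
Interval: 0.8489 ± 0.159544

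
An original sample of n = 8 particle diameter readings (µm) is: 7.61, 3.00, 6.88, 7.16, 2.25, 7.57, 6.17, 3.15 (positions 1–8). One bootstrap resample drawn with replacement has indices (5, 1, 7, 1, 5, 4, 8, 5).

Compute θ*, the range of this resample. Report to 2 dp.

Resample values: 2.25, 7.61, 6.17, 7.61, 2.25, 7.16, 3.15, 2.25.
Range = 7.61 − 2.25 = 5.36

θ* = 5.36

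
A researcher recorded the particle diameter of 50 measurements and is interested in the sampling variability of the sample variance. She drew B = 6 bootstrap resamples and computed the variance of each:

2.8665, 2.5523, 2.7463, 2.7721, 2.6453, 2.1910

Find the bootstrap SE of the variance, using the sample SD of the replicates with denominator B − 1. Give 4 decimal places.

Bootstrap SE is the standard deviation of the 6 replicate variances.
Mean of replicates: (2.8665 + 2.5523 + 2.7463 + 2.7721 + 2.6453 + 2.1910) / 6 = 15.77350 / 6 = 2.62892
Sum of squared deviations: (+0.23758)² + (−0.07662)² + (+0.11738)² + (+0.14318)² + (+0.01638)² + (−0.43792)² = 0.28864
Variance = 0.28864 / 5 = 0.05773
SE* = √0.05773

SE* = 0.2403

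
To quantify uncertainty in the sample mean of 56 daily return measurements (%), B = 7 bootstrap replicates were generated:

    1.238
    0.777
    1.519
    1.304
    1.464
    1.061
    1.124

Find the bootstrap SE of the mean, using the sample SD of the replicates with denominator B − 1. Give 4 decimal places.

Bootstrap SE is the standard deviation of the 7 replicate means.
Mean of replicates: (1.238 + 0.777 + 1.519 + 1.304 + 1.464 + 1.061 + 1.124) / 7 = 8.48700 / 7 = 1.21243
Sum of squared deviations: (+0.02557)² + (−0.43543)² + (+0.30657)² + (+0.09157)² + (+0.25157)² + (−0.15143)² + (−0.08843)² = 0.38666
Variance = 0.38666 / 6 = 0.06444
SE* = √0.06444

SE* = 0.2539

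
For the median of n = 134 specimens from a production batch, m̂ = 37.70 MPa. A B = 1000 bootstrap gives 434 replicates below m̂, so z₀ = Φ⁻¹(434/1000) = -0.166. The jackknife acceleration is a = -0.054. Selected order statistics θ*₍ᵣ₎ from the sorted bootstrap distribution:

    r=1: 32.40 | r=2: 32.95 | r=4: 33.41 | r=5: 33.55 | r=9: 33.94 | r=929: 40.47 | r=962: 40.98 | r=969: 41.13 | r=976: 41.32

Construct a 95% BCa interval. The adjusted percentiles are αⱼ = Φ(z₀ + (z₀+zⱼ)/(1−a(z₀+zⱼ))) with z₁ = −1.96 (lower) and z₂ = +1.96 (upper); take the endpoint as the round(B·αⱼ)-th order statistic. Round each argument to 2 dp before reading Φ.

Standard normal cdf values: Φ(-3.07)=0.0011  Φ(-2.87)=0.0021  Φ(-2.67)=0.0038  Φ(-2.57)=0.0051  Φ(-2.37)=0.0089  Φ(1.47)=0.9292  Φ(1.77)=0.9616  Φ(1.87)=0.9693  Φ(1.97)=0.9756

(33.55, 40.47)

Lower: z₀ + z₁ = -0.166 + (-1.960) = -2.126; 1 − a(z₀+z₁) = 1 − (-0.054)(-2.126) = 0.8852; argument = -0.166 + (-2.126)/0.8852 = -2.5677 → -2.57.
α₁ = Φ(-2.57) = 0.0051; rank = round(1000 × 0.0051) = 5; θ*₍5₎ = 33.55.
Upper: z₀ + z₂ = 1.794; 1 − a(z₀+z₂) = 1.0969; argument = 1.4696 → 1.47; α₂ = 0.9292; rank = 929; θ*₍929₎ = 40.47.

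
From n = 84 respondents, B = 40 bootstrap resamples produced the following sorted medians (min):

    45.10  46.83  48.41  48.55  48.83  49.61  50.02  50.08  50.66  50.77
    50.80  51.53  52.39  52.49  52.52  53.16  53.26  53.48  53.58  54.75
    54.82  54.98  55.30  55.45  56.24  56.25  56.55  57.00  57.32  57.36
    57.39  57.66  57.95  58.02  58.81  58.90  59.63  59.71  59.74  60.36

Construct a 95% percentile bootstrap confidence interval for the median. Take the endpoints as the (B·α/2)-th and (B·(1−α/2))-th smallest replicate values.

α = 0.05; lower rank = 40 × 0.025 = 1; upper rank = 40 × 0.975 = 39.
The 1st smallest replicate is 45.10; the 39th is 59.74.

(45.10, 59.74)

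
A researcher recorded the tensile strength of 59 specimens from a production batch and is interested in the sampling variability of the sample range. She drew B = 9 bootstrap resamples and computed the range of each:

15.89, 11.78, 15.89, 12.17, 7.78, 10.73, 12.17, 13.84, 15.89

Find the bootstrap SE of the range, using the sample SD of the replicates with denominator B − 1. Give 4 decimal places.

Bootstrap SE is the standard deviation of the 9 replicate ranges.
Mean of replicates: (15.89 + 11.78 + 15.89 + 12.17 + 7.78 + 10.73 + 12.17 + 13.84 + 15.89) / 9 = 116.14000 / 9 = 12.90444
Sum of squared deviations: (+2.98556)² + (−1.12444)² + (+2.98556)² + (−0.73444)² + (−5.12444)² + (−2.17444)² + (−0.73444)² + (+0.93556)² + (+2.98556)² = 60.94722
Variance = 60.94722 / 8 = 7.61840
SE* = √7.61840

SE* = 2.7601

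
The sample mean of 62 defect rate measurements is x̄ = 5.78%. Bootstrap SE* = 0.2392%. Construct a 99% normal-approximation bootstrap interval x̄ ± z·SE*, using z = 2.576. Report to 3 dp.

(5.164, 6.396)

Margin = 2.576 × 0.2392 = 0.6162
Interval: 5.78 ± 0.6162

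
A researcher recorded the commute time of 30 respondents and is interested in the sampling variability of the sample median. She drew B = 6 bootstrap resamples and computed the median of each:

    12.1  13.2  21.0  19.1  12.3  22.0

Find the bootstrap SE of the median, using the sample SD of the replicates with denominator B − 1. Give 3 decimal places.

SE* = 4.584

Bootstrap SE is the standard deviation of the 6 replicate medians.
Mean of replicates: (12.1 + 13.2 + 21.0 + 19.1 + 12.3 + 22.0) / 6 = 99.7000 / 6 = 16.6167
Sum of squared deviations: (−4.5167)² + (−3.4167)² + (+4.3833)² + (+2.4833)² + (−4.3167)² + (+5.3833)² = 105.0683
Variance = 105.0683 / 5 = 21.0137
SE* = √21.0137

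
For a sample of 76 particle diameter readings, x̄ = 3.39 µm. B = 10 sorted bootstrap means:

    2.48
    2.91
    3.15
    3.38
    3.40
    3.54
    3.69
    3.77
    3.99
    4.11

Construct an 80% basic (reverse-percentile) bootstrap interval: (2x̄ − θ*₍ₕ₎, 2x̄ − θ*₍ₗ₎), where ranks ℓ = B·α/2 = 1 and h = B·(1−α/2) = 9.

(2.79, 4.30)

Percentile endpoints at ranks 1 and 9: θ*₍1₎ = 2.48, θ*₍9₎ = 3.99.
Basic interval reflects these around x̄:
  lower = 2 × 3.39 − 3.99 = 2.79
  upper = 2 × 3.39 − 2.48 = 4.30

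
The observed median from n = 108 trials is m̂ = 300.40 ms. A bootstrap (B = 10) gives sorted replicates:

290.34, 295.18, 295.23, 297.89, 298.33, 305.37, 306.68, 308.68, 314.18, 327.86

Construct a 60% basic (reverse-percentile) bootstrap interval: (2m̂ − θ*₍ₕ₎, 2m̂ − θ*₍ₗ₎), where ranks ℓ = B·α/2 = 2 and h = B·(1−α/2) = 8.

Percentile endpoints at ranks 2 and 8: θ*₍2₎ = 295.18, θ*₍8₎ = 308.68.
Basic interval reflects these around m̂:
  lower = 2 × 300.40 − 308.68 = 292.12
  upper = 2 × 300.40 − 295.18 = 305.62

(292.12, 305.62)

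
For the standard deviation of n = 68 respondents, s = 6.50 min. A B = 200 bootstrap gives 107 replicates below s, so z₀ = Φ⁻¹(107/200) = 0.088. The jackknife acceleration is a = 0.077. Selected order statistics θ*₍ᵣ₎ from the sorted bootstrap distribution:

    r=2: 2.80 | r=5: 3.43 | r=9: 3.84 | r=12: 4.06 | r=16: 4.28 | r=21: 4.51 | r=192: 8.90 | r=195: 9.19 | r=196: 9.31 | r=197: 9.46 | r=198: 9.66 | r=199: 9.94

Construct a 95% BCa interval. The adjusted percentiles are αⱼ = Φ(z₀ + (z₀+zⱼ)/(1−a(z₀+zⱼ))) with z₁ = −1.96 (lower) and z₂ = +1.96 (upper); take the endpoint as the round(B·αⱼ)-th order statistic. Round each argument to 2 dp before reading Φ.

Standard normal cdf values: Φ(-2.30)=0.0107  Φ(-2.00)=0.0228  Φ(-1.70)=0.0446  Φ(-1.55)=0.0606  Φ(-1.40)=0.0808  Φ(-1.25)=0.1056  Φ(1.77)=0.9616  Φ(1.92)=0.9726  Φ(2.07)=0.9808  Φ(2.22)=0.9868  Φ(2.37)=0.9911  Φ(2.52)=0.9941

Lower: z₀ + z₁ = 0.088 + (-1.960) = -1.872; 1 − a(z₀+z₁) = 1 − (0.077)(-1.872) = 1.1441; argument = 0.088 + (-1.872)/1.1441 = -1.5482 → -1.55.
α₁ = Φ(-1.55) = 0.0606; rank = round(200 × 0.0606) = 12; θ*₍12₎ = 4.06.
Upper: z₀ + z₂ = 2.048; 1 − a(z₀+z₂) = 0.8423; argument = 2.5194 → 2.52; α₂ = 0.9941; rank = 199; θ*₍199₎ = 9.94.

(4.06, 9.94)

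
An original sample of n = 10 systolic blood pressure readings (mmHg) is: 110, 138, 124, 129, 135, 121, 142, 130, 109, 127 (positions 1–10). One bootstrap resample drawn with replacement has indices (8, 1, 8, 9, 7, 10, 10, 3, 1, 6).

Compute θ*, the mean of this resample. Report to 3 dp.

θ* = 123.000

Resample values: 130, 110, 130, 109, 142, 127, 127, 124, 110, 121.
Mean = (130 + 110 + 130 + 109 + 142 + 127 + 127 + 124 + 110 + 121) / 10 = 1230.0 / 10 = 123.000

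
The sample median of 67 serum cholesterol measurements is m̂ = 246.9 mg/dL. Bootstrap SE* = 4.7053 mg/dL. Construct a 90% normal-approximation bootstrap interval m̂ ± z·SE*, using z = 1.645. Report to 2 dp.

(239.16, 254.64)

Margin = 1.645 × 4.7053 = 7.740
Interval: 246.9 ± 7.740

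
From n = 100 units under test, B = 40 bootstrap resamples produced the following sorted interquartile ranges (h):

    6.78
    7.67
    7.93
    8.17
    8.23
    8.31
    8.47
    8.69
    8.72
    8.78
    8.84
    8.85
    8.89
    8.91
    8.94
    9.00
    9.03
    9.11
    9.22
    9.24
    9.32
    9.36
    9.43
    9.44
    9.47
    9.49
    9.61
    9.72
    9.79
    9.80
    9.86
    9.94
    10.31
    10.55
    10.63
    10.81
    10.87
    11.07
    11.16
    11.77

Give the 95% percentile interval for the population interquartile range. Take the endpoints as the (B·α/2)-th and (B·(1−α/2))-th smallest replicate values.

(6.78, 11.16)

α = 0.05; lower rank = 40 × 0.025 = 1; upper rank = 40 × 0.975 = 39.
The 1st smallest replicate is 6.78; the 39th is 11.16.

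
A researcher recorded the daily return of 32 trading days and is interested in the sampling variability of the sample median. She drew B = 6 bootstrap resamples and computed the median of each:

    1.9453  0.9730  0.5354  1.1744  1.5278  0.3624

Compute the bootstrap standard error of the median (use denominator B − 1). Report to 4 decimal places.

SE* = 0.5968

Bootstrap SE is the standard deviation of the 6 replicate medians.
Mean of replicates: (1.9453 + 0.9730 + 0.5354 + 1.1744 + 1.5278 + 0.3624) / 6 = 6.51830 / 6 = 1.08638
Sum of squared deviations: (+0.85892)² + (−0.11338)² + (−0.55098)² + (+0.08802)² + (+0.44142)² + (−0.72398)² = 1.78092
Variance = 1.78092 / 5 = 0.35618
SE* = √0.35618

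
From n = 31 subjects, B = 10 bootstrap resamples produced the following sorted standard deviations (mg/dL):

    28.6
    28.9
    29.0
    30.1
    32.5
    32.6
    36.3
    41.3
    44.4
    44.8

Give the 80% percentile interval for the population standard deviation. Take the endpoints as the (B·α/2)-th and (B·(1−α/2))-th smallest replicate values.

(28.6, 44.4)

α = 0.20; lower rank = 10 × 0.100 = 1; upper rank = 10 × 0.900 = 9.
The 1st smallest replicate is 28.6; the 9th is 44.4.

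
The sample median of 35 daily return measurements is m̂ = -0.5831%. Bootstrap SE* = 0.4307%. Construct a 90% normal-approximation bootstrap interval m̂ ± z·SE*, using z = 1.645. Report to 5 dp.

Margin = 1.645 × 0.4307 = 0.708502
Interval: -0.5831 ± 0.708502

(-1.29160, 0.12540)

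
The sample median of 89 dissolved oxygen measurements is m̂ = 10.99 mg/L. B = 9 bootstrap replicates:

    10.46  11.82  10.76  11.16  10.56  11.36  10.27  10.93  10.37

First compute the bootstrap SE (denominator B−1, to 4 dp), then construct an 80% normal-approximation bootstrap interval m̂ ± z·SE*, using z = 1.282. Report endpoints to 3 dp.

Mean of replicates = 10.8544; sum of squared deviations = 2.1144; SE* = √(2.1144/8) = 0.5141
Margin = 1.282 × 0.5141 = 0.6591
Interval: 10.99 ± 0.6591

(10.331, 11.649)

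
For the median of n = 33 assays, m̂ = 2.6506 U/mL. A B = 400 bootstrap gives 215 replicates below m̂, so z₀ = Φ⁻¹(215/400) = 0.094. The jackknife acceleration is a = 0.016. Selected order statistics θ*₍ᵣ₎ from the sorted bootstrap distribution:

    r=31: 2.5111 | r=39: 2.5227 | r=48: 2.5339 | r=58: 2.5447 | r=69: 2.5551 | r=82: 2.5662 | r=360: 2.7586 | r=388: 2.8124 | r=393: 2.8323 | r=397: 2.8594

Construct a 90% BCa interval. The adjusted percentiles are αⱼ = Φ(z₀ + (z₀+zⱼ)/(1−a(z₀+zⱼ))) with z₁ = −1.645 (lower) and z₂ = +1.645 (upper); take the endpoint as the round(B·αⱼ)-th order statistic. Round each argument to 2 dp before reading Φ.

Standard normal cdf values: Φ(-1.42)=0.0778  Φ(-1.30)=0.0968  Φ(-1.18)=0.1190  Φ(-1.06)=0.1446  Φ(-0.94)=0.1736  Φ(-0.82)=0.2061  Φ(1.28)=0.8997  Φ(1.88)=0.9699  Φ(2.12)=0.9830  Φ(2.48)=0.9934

Lower: z₀ + z₁ = 0.094 + (-1.645) = -1.551; 1 − a(z₀+z₁) = 1 − (0.016)(-1.551) = 1.0248; argument = 0.094 + (-1.551)/1.0248 = -1.4194 → -1.42.
α₁ = Φ(-1.42) = 0.0778; rank = round(400 × 0.0778) = 31; θ*₍31₎ = 2.5111.
Upper: z₀ + z₂ = 1.739; 1 − a(z₀+z₂) = 0.9722; argument = 1.8828 → 1.88; α₂ = 0.9699; rank = 388; θ*₍388₎ = 2.8124.

(2.5111, 2.8124)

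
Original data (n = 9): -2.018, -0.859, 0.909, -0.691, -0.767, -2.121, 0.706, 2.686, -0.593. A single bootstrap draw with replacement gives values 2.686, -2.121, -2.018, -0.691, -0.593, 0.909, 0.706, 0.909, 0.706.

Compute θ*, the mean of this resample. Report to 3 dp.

θ* = 0.055

Mean = (2.686 + (-2.121) + (-2.018) + (-0.691) + (-0.593) + 0.909 + 0.706 + 0.909 + 0.706) / 9 = 0.4930 / 9 = 0.055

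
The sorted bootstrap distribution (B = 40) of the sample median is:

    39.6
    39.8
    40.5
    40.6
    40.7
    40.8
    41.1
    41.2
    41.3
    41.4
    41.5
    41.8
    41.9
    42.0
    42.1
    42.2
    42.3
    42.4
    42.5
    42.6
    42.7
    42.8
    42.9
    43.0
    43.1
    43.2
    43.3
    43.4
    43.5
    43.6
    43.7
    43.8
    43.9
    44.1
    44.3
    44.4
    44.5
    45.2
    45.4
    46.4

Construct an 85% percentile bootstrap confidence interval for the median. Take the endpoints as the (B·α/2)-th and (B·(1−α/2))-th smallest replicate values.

α = 0.15; lower rank = 40 × 0.075 = 3; upper rank = 40 × 0.925 = 37.
The 3rd smallest replicate is 40.5; the 37th is 44.5.

(40.5, 44.5)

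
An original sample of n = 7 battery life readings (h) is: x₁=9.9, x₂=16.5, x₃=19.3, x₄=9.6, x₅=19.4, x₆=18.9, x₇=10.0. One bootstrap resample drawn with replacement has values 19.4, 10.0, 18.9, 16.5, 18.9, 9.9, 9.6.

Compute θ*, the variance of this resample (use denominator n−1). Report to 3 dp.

θ* = 21.956

Mean = 14.7429; sum of squared deviations = 131.7371
s² = 131.7371 / 6 = 21.9562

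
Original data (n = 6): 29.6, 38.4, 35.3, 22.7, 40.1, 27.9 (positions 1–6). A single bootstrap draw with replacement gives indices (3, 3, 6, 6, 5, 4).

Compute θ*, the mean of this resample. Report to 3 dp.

θ* = 31.533

Resample values: 35.3, 35.3, 27.9, 27.9, 40.1, 22.7.
Mean = (35.3 + 35.3 + 27.9 + 27.9 + 40.1 + 22.7) / 6 = 189.20 / 6 = 31.533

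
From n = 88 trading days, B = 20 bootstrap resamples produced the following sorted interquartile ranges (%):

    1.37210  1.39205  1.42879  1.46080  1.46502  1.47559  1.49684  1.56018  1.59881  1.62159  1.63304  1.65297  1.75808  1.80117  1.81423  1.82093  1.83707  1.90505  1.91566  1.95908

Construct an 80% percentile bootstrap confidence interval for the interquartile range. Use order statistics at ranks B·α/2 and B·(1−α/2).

α = 0.20; lower rank = 20 × 0.100 = 2; upper rank = 20 × 0.900 = 18.
The 2nd smallest replicate is 1.39205; the 18th is 1.90505.

(1.39205, 1.90505)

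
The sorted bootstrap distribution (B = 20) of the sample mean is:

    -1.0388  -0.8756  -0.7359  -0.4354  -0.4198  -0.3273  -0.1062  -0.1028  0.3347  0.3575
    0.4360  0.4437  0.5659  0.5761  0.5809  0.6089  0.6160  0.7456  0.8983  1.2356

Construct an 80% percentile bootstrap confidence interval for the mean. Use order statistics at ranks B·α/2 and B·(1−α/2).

(-0.8756, 0.7456)

α = 0.20; lower rank = 20 × 0.100 = 2; upper rank = 20 × 0.900 = 18.
The 2nd smallest replicate is -0.8756; the 18th is 0.7456.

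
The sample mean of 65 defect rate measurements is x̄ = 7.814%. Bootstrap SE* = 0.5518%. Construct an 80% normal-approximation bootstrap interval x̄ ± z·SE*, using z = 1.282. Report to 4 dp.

Margin = 1.282 × 0.5518 = 0.70741
Interval: 7.814 ± 0.70741

(7.1066, 8.5214)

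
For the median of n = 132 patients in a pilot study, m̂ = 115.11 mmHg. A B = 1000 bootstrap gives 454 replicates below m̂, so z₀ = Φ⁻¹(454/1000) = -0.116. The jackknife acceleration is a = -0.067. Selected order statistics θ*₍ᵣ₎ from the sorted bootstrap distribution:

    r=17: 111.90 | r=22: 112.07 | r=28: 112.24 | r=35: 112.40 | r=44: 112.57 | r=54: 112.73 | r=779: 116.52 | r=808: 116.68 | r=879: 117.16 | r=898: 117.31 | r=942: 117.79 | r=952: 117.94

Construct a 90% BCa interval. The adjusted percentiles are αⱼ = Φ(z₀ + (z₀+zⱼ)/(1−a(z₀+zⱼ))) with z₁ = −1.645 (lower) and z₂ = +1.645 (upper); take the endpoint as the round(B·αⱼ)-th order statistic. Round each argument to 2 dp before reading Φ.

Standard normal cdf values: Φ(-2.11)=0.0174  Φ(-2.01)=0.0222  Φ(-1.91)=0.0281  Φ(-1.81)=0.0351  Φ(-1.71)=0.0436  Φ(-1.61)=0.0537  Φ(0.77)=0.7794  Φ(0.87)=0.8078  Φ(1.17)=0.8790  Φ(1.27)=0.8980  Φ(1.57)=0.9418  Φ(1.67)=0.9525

(111.90, 117.31)

Lower: z₀ + z₁ = -0.116 + (-1.645) = -1.761; 1 − a(z₀+z₁) = 1 − (-0.067)(-1.761) = 0.8820; argument = -0.116 + (-1.761)/0.8820 = -2.1126 → -2.11.
α₁ = Φ(-2.11) = 0.0174; rank = round(1000 × 0.0174) = 17; θ*₍17₎ = 111.90.
Upper: z₀ + z₂ = 1.529; 1 − a(z₀+z₂) = 1.1024; argument = 1.2709 → 1.27; α₂ = 0.8980; rank = 898; θ*₍898₎ = 117.31.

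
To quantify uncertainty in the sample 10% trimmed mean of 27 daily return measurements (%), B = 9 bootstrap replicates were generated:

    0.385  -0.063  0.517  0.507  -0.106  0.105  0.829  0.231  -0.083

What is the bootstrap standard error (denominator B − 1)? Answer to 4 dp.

SE* = 0.3254

Bootstrap SE is the standard deviation of the 9 replicate 10% trimmed means.
Mean of replicates: (0.385 + (-0.063) + 0.517 + 0.507 + (-0.106) + 0.105 + 0.829 + 0.231 + (-0.083)) / 9 = 2.32200 / 9 = 0.25800
Sum of squared deviations: (+0.12700)² + (−0.32100)² + (+0.25900)² + (+0.24900)² + (−0.36400)² + (−0.15300)² + (+0.57100)² + (−0.02700)² + (−0.34100)² = 0.84721
Variance = 0.84721 / 8 = 0.10590
SE* = √0.10590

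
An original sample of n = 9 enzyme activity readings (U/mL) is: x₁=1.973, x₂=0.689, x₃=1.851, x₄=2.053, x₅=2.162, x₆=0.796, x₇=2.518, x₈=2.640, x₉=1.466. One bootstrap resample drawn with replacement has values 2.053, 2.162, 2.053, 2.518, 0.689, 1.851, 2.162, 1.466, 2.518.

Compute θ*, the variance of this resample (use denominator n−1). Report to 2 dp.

Mean = 1.9413; sum of squared deviations = 2.5899
s² = 2.5899 / 8 = 0.3237

θ* = 0.32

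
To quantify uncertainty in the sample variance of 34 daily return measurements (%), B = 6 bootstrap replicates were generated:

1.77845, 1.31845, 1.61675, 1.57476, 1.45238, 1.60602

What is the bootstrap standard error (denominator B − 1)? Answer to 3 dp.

Bootstrap SE is the standard deviation of the 6 replicate variances.
Mean of replicates: (1.77845 + 1.31845 + 1.61675 + 1.57476 + 1.45238 + 1.60602) / 6 = 9.346810 / 6 = 1.557802
Sum of squared deviations: (+0.220648)² + (−0.239352)² + (+0.058948)² + (+0.016958)² + (−0.105422)² + (+0.048218)² = 0.123176
Variance = 0.123176 / 5 = 0.024635
SE* = √0.024635

SE* = 0.157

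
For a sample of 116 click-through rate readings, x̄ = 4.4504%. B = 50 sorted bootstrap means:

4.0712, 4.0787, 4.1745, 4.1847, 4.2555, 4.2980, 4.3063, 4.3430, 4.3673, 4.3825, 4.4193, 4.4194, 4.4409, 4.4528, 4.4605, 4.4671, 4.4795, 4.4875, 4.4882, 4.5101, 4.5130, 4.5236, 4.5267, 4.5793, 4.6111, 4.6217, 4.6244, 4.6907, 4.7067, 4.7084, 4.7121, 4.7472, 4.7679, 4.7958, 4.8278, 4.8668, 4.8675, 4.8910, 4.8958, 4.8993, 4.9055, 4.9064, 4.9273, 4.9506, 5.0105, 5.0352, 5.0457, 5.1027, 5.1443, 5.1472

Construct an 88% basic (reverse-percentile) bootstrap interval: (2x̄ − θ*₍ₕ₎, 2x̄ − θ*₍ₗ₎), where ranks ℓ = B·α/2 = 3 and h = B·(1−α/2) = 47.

(3.8551, 4.7263)

Percentile endpoints at ranks 3 and 47: θ*₍3₎ = 4.1745, θ*₍47₎ = 5.0457.
Basic interval reflects these around x̄:
  lower = 2 × 4.4504 − 5.0457 = 3.8551
  upper = 2 × 4.4504 − 4.1745 = 4.7263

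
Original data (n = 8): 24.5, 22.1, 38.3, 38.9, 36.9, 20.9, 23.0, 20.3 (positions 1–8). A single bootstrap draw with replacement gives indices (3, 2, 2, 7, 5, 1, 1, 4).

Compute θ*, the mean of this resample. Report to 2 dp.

Resample values: 38.3, 22.1, 22.1, 23.0, 36.9, 24.5, 24.5, 38.9.
Mean = (38.3 + 22.1 + 22.1 + 23.0 + 36.9 + 24.5 + 24.5 + 38.9) / 8 = 230.30 / 8 = 28.79

θ* = 28.79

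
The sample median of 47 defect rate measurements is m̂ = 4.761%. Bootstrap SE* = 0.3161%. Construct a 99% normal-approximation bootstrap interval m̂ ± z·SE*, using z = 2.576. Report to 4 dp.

Margin = 2.576 × 0.3161 = 0.81427
Interval: 4.761 ± 0.81427

(3.9467, 5.5753)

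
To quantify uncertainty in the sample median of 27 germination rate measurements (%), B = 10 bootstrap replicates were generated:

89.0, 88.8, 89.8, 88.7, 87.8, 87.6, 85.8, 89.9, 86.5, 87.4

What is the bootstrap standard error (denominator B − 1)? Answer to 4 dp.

Bootstrap SE is the standard deviation of the 10 replicate medians.
Mean of replicates: (89.0 + 88.8 + 89.8 + 88.7 + 87.8 + 87.6 + 85.8 + 89.9 + 86.5 + 87.4) / 10 = 881.30000 / 10 = 88.13000
Sum of squared deviations: (+0.87000)² + (+0.67000)² + (+1.67000)² + (+0.57000)² + (−0.33000)² + (−0.53000)² + (−2.33000)² + (+1.77000)² + (−1.63000)² + (−0.73000)² = 16.46100
Variance = 16.46100 / 9 = 1.82900
SE* = √1.82900

SE* = 1.3524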